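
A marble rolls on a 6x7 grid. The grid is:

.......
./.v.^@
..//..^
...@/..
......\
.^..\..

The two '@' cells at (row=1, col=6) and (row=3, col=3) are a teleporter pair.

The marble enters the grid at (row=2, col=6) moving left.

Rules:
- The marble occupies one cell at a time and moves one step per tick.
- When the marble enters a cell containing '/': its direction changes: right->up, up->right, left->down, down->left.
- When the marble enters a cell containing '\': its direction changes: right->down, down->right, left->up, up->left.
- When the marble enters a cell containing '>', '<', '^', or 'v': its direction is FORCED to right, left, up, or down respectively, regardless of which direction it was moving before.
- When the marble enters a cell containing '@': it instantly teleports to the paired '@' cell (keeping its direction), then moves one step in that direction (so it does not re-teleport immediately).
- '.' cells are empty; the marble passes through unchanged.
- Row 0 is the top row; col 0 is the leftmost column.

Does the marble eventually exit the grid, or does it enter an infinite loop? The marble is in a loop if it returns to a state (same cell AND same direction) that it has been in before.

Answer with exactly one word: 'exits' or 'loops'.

Step 1: enter (2,6), '^' forces left->up, move up to (1,6)
Step 2: enter (1,6), '@' teleport (1,6)->(3,3), also enter (3,3), move up to (2,3)
Step 3: enter (2,3), '/' deflects up->right, move right to (2,4)
Step 4: enter (2,4), '.' pass, move right to (2,5)
Step 5: enter (2,5), '.' pass, move right to (2,6)
Step 6: enter (2,6), '^' forces right->up, move up to (1,6)
Step 7: at (1,6) dir=up — LOOP DETECTED (seen before)

Answer: loops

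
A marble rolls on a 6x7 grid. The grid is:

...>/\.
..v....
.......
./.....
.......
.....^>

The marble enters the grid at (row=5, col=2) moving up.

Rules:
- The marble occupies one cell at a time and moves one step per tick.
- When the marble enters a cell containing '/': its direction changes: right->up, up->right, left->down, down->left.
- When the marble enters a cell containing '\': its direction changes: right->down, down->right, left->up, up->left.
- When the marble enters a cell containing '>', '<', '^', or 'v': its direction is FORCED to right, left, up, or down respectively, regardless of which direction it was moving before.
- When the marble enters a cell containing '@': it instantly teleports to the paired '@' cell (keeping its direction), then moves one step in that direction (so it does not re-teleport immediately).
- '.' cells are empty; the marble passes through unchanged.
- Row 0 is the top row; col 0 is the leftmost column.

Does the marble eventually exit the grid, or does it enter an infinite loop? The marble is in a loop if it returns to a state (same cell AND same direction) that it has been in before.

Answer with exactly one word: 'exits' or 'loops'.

Answer: exits

Derivation:
Step 1: enter (5,2), '.' pass, move up to (4,2)
Step 2: enter (4,2), '.' pass, move up to (3,2)
Step 3: enter (3,2), '.' pass, move up to (2,2)
Step 4: enter (2,2), '.' pass, move up to (1,2)
Step 5: enter (1,2), 'v' forces up->down, move down to (2,2)
Step 6: enter (2,2), '.' pass, move down to (3,2)
Step 7: enter (3,2), '.' pass, move down to (4,2)
Step 8: enter (4,2), '.' pass, move down to (5,2)
Step 9: enter (5,2), '.' pass, move down to (6,2)
Step 10: at (6,2) — EXIT via bottom edge, pos 2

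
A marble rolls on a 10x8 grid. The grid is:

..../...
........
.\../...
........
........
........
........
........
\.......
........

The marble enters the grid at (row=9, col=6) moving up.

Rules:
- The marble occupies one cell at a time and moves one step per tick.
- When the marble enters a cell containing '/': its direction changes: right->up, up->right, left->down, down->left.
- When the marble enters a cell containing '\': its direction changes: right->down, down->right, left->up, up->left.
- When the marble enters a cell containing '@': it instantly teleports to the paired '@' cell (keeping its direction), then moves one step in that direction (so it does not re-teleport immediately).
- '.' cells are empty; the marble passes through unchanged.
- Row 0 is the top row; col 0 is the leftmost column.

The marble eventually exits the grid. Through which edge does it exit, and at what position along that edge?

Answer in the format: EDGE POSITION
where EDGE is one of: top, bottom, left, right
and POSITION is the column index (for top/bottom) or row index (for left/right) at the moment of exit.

Answer: top 6

Derivation:
Step 1: enter (9,6), '.' pass, move up to (8,6)
Step 2: enter (8,6), '.' pass, move up to (7,6)
Step 3: enter (7,6), '.' pass, move up to (6,6)
Step 4: enter (6,6), '.' pass, move up to (5,6)
Step 5: enter (5,6), '.' pass, move up to (4,6)
Step 6: enter (4,6), '.' pass, move up to (3,6)
Step 7: enter (3,6), '.' pass, move up to (2,6)
Step 8: enter (2,6), '.' pass, move up to (1,6)
Step 9: enter (1,6), '.' pass, move up to (0,6)
Step 10: enter (0,6), '.' pass, move up to (-1,6)
Step 11: at (-1,6) — EXIT via top edge, pos 6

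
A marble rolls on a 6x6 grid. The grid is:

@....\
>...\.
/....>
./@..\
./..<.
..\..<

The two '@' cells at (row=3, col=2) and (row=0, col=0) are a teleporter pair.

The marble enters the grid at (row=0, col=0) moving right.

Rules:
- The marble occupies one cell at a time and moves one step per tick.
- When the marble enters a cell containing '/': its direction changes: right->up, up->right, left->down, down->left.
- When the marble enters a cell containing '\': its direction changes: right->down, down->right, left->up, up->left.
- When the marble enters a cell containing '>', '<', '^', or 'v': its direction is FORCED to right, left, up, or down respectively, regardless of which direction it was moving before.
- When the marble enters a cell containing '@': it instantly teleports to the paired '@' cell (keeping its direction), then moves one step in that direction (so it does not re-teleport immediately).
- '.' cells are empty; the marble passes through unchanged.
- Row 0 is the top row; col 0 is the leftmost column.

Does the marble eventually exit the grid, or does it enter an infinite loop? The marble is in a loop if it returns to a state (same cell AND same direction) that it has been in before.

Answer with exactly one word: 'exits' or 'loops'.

Step 1: enter (0,0), '@' teleport (0,0)->(3,2), also enter (3,2), move right to (3,3)
Step 2: enter (3,3), '.' pass, move right to (3,4)
Step 3: enter (3,4), '.' pass, move right to (3,5)
Step 4: enter (3,5), '\' deflects right->down, move down to (4,5)
Step 5: enter (4,5), '.' pass, move down to (5,5)
Step 6: enter (5,5), '<' forces down->left, move left to (5,4)
Step 7: enter (5,4), '.' pass, move left to (5,3)
Step 8: enter (5,3), '.' pass, move left to (5,2)
Step 9: enter (5,2), '\' deflects left->up, move up to (4,2)
Step 10: enter (4,2), '.' pass, move up to (3,2)
Step 11: enter (3,2), '@' teleport (3,2)->(0,0), also enter (0,0), move up to (-1,0)
Step 12: at (-1,0) — EXIT via top edge, pos 0

Answer: exits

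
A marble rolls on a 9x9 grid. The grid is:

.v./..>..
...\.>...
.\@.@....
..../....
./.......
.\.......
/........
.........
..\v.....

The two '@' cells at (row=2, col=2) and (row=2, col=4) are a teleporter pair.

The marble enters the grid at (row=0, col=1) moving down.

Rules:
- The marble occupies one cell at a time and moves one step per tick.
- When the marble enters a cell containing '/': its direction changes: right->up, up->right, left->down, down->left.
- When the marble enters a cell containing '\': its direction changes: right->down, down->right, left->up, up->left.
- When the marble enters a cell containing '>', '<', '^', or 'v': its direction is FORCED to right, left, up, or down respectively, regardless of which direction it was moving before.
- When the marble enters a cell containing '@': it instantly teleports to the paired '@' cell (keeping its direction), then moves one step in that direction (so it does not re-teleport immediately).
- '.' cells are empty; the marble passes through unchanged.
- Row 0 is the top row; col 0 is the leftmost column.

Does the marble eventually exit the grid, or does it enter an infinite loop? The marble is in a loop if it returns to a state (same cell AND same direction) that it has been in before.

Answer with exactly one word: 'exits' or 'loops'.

Step 1: enter (0,1), 'v' forces down->down, move down to (1,1)
Step 2: enter (1,1), '.' pass, move down to (2,1)
Step 3: enter (2,1), '\' deflects down->right, move right to (2,2)
Step 4: enter (2,2), '@' teleport (2,2)->(2,4), also enter (2,4), move right to (2,5)
Step 5: enter (2,5), '.' pass, move right to (2,6)
Step 6: enter (2,6), '.' pass, move right to (2,7)
Step 7: enter (2,7), '.' pass, move right to (2,8)
Step 8: enter (2,8), '.' pass, move right to (2,9)
Step 9: at (2,9) — EXIT via right edge, pos 2

Answer: exits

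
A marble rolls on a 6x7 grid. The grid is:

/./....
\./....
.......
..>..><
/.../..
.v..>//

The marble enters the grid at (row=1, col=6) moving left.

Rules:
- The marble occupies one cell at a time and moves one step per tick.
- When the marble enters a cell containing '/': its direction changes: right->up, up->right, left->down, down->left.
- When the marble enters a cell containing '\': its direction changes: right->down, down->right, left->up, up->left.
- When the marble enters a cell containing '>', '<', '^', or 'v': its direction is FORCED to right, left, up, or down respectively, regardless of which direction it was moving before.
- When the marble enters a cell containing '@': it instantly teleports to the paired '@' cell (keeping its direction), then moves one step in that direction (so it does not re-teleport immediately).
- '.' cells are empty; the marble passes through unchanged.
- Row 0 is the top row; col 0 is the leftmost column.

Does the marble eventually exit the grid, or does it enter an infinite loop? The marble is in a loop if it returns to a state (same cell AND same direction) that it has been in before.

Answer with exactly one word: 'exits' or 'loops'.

Step 1: enter (1,6), '.' pass, move left to (1,5)
Step 2: enter (1,5), '.' pass, move left to (1,4)
Step 3: enter (1,4), '.' pass, move left to (1,3)
Step 4: enter (1,3), '.' pass, move left to (1,2)
Step 5: enter (1,2), '/' deflects left->down, move down to (2,2)
Step 6: enter (2,2), '.' pass, move down to (3,2)
Step 7: enter (3,2), '>' forces down->right, move right to (3,3)
Step 8: enter (3,3), '.' pass, move right to (3,4)
Step 9: enter (3,4), '.' pass, move right to (3,5)
Step 10: enter (3,5), '>' forces right->right, move right to (3,6)
Step 11: enter (3,6), '<' forces right->left, move left to (3,5)
Step 12: enter (3,5), '>' forces left->right, move right to (3,6)
Step 13: at (3,6) dir=right — LOOP DETECTED (seen before)

Answer: loops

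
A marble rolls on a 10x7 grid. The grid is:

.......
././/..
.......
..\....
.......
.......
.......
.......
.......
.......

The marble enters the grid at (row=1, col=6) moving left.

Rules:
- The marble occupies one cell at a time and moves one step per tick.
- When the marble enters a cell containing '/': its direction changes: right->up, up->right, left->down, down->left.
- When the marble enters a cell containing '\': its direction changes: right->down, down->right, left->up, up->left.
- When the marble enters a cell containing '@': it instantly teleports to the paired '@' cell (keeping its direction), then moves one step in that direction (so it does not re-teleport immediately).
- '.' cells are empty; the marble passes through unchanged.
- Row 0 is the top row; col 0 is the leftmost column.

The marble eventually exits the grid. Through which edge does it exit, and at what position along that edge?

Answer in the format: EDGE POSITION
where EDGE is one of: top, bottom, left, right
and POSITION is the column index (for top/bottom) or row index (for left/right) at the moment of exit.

Step 1: enter (1,6), '.' pass, move left to (1,5)
Step 2: enter (1,5), '.' pass, move left to (1,4)
Step 3: enter (1,4), '/' deflects left->down, move down to (2,4)
Step 4: enter (2,4), '.' pass, move down to (3,4)
Step 5: enter (3,4), '.' pass, move down to (4,4)
Step 6: enter (4,4), '.' pass, move down to (5,4)
Step 7: enter (5,4), '.' pass, move down to (6,4)
Step 8: enter (6,4), '.' pass, move down to (7,4)
Step 9: enter (7,4), '.' pass, move down to (8,4)
Step 10: enter (8,4), '.' pass, move down to (9,4)
Step 11: enter (9,4), '.' pass, move down to (10,4)
Step 12: at (10,4) — EXIT via bottom edge, pos 4

Answer: bottom 4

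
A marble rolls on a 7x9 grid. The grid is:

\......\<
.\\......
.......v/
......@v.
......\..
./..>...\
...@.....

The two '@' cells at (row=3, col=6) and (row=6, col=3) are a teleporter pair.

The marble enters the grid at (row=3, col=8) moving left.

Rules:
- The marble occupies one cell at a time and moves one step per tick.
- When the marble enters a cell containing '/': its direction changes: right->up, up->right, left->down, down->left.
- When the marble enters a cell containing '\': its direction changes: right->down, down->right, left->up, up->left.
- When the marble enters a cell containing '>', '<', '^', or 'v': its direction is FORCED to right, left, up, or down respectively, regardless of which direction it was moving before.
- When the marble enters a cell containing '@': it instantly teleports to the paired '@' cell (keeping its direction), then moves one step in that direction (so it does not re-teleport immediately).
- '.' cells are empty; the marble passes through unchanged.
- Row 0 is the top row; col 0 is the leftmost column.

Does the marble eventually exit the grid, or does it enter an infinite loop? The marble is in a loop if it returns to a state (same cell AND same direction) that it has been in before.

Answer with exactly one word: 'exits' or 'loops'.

Step 1: enter (3,8), '.' pass, move left to (3,7)
Step 2: enter (3,7), 'v' forces left->down, move down to (4,7)
Step 3: enter (4,7), '.' pass, move down to (5,7)
Step 4: enter (5,7), '.' pass, move down to (6,7)
Step 5: enter (6,7), '.' pass, move down to (7,7)
Step 6: at (7,7) — EXIT via bottom edge, pos 7

Answer: exits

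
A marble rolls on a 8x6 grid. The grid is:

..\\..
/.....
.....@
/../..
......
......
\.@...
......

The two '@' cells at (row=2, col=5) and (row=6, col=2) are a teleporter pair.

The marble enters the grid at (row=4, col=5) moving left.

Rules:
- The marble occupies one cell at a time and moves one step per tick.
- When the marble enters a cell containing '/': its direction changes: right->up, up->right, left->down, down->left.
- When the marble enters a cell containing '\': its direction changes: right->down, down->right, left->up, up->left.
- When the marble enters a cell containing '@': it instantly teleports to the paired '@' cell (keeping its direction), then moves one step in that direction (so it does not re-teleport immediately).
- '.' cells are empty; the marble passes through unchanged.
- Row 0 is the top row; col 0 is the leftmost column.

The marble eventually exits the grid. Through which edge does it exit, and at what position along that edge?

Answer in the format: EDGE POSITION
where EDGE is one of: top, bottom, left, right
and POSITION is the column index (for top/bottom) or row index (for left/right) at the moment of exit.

Step 1: enter (4,5), '.' pass, move left to (4,4)
Step 2: enter (4,4), '.' pass, move left to (4,3)
Step 3: enter (4,3), '.' pass, move left to (4,2)
Step 4: enter (4,2), '.' pass, move left to (4,1)
Step 5: enter (4,1), '.' pass, move left to (4,0)
Step 6: enter (4,0), '.' pass, move left to (4,-1)
Step 7: at (4,-1) — EXIT via left edge, pos 4

Answer: left 4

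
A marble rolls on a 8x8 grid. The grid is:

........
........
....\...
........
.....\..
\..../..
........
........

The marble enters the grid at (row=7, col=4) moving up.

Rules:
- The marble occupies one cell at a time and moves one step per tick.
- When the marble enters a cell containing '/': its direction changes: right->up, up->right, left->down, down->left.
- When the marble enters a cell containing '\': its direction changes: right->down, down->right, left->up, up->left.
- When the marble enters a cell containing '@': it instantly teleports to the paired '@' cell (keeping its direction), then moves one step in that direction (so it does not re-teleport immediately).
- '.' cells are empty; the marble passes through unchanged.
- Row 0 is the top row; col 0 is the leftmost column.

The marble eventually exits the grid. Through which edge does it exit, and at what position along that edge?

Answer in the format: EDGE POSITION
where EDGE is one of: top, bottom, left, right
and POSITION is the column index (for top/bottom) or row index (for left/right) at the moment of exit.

Answer: left 2

Derivation:
Step 1: enter (7,4), '.' pass, move up to (6,4)
Step 2: enter (6,4), '.' pass, move up to (5,4)
Step 3: enter (5,4), '.' pass, move up to (4,4)
Step 4: enter (4,4), '.' pass, move up to (3,4)
Step 5: enter (3,4), '.' pass, move up to (2,4)
Step 6: enter (2,4), '\' deflects up->left, move left to (2,3)
Step 7: enter (2,3), '.' pass, move left to (2,2)
Step 8: enter (2,2), '.' pass, move left to (2,1)
Step 9: enter (2,1), '.' pass, move left to (2,0)
Step 10: enter (2,0), '.' pass, move left to (2,-1)
Step 11: at (2,-1) — EXIT via left edge, pos 2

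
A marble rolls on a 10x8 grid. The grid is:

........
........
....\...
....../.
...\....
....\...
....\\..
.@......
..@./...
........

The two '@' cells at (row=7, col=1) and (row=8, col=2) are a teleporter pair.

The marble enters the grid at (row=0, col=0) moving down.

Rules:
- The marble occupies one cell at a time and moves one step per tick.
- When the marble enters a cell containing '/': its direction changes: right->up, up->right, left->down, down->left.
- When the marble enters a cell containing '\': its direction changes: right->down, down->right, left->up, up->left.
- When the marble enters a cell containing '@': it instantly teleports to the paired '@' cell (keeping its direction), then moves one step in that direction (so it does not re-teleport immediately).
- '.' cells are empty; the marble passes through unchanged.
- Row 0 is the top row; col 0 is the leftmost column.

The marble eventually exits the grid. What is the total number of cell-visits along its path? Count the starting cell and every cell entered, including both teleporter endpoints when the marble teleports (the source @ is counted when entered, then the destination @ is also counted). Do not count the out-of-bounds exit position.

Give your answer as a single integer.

Step 1: enter (0,0), '.' pass, move down to (1,0)
Step 2: enter (1,0), '.' pass, move down to (2,0)
Step 3: enter (2,0), '.' pass, move down to (3,0)
Step 4: enter (3,0), '.' pass, move down to (4,0)
Step 5: enter (4,0), '.' pass, move down to (5,0)
Step 6: enter (5,0), '.' pass, move down to (6,0)
Step 7: enter (6,0), '.' pass, move down to (7,0)
Step 8: enter (7,0), '.' pass, move down to (8,0)
Step 9: enter (8,0), '.' pass, move down to (9,0)
Step 10: enter (9,0), '.' pass, move down to (10,0)
Step 11: at (10,0) — EXIT via bottom edge, pos 0
Path length (cell visits): 10

Answer: 10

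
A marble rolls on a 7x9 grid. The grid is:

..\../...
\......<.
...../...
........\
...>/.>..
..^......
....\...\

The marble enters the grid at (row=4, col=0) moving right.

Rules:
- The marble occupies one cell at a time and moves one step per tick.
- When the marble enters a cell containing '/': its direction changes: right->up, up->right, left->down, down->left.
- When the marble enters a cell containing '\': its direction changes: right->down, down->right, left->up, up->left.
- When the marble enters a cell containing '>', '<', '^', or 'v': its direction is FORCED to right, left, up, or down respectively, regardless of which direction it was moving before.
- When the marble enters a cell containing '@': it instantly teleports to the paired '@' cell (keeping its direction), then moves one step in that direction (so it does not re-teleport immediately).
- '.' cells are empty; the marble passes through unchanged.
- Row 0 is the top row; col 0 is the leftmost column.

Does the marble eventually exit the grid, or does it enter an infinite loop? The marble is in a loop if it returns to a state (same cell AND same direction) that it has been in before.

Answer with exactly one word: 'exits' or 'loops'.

Answer: exits

Derivation:
Step 1: enter (4,0), '.' pass, move right to (4,1)
Step 2: enter (4,1), '.' pass, move right to (4,2)
Step 3: enter (4,2), '.' pass, move right to (4,3)
Step 4: enter (4,3), '>' forces right->right, move right to (4,4)
Step 5: enter (4,4), '/' deflects right->up, move up to (3,4)
Step 6: enter (3,4), '.' pass, move up to (2,4)
Step 7: enter (2,4), '.' pass, move up to (1,4)
Step 8: enter (1,4), '.' pass, move up to (0,4)
Step 9: enter (0,4), '.' pass, move up to (-1,4)
Step 10: at (-1,4) — EXIT via top edge, pos 4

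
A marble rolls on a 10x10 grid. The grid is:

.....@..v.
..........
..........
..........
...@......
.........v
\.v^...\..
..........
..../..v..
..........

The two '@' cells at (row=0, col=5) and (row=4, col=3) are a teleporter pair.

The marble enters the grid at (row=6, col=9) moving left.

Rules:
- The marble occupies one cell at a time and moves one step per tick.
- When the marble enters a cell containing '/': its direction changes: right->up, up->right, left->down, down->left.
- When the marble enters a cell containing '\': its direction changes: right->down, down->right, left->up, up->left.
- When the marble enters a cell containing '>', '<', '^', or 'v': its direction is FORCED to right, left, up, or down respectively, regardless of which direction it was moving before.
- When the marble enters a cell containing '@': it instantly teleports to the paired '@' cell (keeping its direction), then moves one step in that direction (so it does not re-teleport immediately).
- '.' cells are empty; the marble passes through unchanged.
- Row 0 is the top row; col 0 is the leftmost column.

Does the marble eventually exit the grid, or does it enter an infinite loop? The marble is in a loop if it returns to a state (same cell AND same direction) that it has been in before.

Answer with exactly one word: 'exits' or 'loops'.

Answer: exits

Derivation:
Step 1: enter (6,9), '.' pass, move left to (6,8)
Step 2: enter (6,8), '.' pass, move left to (6,7)
Step 3: enter (6,7), '\' deflects left->up, move up to (5,7)
Step 4: enter (5,7), '.' pass, move up to (4,7)
Step 5: enter (4,7), '.' pass, move up to (3,7)
Step 6: enter (3,7), '.' pass, move up to (2,7)
Step 7: enter (2,7), '.' pass, move up to (1,7)
Step 8: enter (1,7), '.' pass, move up to (0,7)
Step 9: enter (0,7), '.' pass, move up to (-1,7)
Step 10: at (-1,7) — EXIT via top edge, pos 7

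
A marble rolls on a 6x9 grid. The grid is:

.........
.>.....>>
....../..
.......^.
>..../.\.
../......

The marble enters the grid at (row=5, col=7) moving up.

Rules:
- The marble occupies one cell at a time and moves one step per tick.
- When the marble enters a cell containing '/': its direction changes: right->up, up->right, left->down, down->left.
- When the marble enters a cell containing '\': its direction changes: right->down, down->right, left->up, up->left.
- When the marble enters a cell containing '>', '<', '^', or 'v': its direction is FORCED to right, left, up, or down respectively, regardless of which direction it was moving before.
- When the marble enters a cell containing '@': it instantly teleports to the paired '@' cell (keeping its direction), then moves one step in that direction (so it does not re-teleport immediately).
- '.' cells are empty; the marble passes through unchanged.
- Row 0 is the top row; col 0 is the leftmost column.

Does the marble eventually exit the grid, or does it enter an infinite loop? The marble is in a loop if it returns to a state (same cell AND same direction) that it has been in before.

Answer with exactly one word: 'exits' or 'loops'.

Step 1: enter (5,7), '.' pass, move up to (4,7)
Step 2: enter (4,7), '\' deflects up->left, move left to (4,6)
Step 3: enter (4,6), '.' pass, move left to (4,5)
Step 4: enter (4,5), '/' deflects left->down, move down to (5,5)
Step 5: enter (5,5), '.' pass, move down to (6,5)
Step 6: at (6,5) — EXIT via bottom edge, pos 5

Answer: exits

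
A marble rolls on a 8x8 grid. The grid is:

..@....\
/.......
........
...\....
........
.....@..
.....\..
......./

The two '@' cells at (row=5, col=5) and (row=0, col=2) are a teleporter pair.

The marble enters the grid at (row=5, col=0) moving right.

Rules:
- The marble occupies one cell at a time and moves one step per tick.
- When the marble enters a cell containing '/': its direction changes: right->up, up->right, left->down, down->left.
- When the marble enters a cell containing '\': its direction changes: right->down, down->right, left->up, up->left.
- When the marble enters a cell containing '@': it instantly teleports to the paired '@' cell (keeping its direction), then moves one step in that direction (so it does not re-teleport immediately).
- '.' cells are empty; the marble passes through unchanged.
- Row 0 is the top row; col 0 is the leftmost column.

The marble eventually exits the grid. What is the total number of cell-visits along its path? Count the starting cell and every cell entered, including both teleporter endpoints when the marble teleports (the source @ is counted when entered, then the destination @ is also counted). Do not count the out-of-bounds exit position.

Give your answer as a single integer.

Answer: 26

Derivation:
Step 1: enter (5,0), '.' pass, move right to (5,1)
Step 2: enter (5,1), '.' pass, move right to (5,2)
Step 3: enter (5,2), '.' pass, move right to (5,3)
Step 4: enter (5,3), '.' pass, move right to (5,4)
Step 5: enter (5,4), '.' pass, move right to (5,5)
Step 6: enter (5,5), '@' teleport (5,5)->(0,2), also enter (0,2), move right to (0,3)
Step 7: enter (0,3), '.' pass, move right to (0,4)
Step 8: enter (0,4), '.' pass, move right to (0,5)
Step 9: enter (0,5), '.' pass, move right to (0,6)
Step 10: enter (0,6), '.' pass, move right to (0,7)
Step 11: enter (0,7), '\' deflects right->down, move down to (1,7)
Step 12: enter (1,7), '.' pass, move down to (2,7)
Step 13: enter (2,7), '.' pass, move down to (3,7)
Step 14: enter (3,7), '.' pass, move down to (4,7)
Step 15: enter (4,7), '.' pass, move down to (5,7)
Step 16: enter (5,7), '.' pass, move down to (6,7)
Step 17: enter (6,7), '.' pass, move down to (7,7)
Step 18: enter (7,7), '/' deflects down->left, move left to (7,6)
Step 19: enter (7,6), '.' pass, move left to (7,5)
Step 20: enter (7,5), '.' pass, move left to (7,4)
Step 21: enter (7,4), '.' pass, move left to (7,3)
Step 22: enter (7,3), '.' pass, move left to (7,2)
Step 23: enter (7,2), '.' pass, move left to (7,1)
Step 24: enter (7,1), '.' pass, move left to (7,0)
Step 25: enter (7,0), '.' pass, move left to (7,-1)
Step 26: at (7,-1) — EXIT via left edge, pos 7
Path length (cell visits): 26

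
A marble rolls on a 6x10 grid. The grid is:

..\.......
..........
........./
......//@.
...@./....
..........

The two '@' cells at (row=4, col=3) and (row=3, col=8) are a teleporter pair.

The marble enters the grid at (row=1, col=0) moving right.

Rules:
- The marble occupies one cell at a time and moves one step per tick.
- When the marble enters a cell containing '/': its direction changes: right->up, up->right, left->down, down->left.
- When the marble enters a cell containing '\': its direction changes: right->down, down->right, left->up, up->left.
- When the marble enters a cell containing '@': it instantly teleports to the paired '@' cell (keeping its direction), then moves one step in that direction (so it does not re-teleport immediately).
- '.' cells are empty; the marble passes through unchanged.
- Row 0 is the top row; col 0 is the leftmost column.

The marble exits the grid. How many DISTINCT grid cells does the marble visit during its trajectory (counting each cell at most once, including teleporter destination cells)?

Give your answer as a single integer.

Answer: 10

Derivation:
Step 1: enter (1,0), '.' pass, move right to (1,1)
Step 2: enter (1,1), '.' pass, move right to (1,2)
Step 3: enter (1,2), '.' pass, move right to (1,3)
Step 4: enter (1,3), '.' pass, move right to (1,4)
Step 5: enter (1,4), '.' pass, move right to (1,5)
Step 6: enter (1,5), '.' pass, move right to (1,6)
Step 7: enter (1,6), '.' pass, move right to (1,7)
Step 8: enter (1,7), '.' pass, move right to (1,8)
Step 9: enter (1,8), '.' pass, move right to (1,9)
Step 10: enter (1,9), '.' pass, move right to (1,10)
Step 11: at (1,10) — EXIT via right edge, pos 1
Distinct cells visited: 10 (path length 10)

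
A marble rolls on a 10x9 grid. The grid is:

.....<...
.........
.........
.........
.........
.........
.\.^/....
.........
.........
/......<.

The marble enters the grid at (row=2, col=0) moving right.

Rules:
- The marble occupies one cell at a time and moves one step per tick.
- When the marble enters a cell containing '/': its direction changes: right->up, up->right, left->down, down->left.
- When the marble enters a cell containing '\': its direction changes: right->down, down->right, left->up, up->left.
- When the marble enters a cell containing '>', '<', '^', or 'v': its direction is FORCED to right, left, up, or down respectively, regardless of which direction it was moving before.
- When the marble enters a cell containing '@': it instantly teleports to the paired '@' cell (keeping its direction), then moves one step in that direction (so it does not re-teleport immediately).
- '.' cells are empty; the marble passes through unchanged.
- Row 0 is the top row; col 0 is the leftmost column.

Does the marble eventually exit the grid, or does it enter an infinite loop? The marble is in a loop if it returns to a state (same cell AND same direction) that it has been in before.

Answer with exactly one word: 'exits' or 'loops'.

Answer: exits

Derivation:
Step 1: enter (2,0), '.' pass, move right to (2,1)
Step 2: enter (2,1), '.' pass, move right to (2,2)
Step 3: enter (2,2), '.' pass, move right to (2,3)
Step 4: enter (2,3), '.' pass, move right to (2,4)
Step 5: enter (2,4), '.' pass, move right to (2,5)
Step 6: enter (2,5), '.' pass, move right to (2,6)
Step 7: enter (2,6), '.' pass, move right to (2,7)
Step 8: enter (2,7), '.' pass, move right to (2,8)
Step 9: enter (2,8), '.' pass, move right to (2,9)
Step 10: at (2,9) — EXIT via right edge, pos 2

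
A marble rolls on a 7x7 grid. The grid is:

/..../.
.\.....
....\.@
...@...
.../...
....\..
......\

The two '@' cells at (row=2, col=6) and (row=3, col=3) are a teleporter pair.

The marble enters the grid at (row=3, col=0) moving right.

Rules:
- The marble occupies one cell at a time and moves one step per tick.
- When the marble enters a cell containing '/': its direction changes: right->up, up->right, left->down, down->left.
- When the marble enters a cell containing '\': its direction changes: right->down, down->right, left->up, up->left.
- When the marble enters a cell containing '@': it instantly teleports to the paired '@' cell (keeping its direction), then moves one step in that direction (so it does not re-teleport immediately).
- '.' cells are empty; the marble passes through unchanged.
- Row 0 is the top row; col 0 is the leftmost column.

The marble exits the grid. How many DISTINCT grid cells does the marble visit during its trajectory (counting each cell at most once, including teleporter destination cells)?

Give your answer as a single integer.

Answer: 5

Derivation:
Step 1: enter (3,0), '.' pass, move right to (3,1)
Step 2: enter (3,1), '.' pass, move right to (3,2)
Step 3: enter (3,2), '.' pass, move right to (3,3)
Step 4: enter (3,3), '@' teleport (3,3)->(2,6), also enter (2,6), move right to (2,7)
Step 5: at (2,7) — EXIT via right edge, pos 2
Distinct cells visited: 5 (path length 5)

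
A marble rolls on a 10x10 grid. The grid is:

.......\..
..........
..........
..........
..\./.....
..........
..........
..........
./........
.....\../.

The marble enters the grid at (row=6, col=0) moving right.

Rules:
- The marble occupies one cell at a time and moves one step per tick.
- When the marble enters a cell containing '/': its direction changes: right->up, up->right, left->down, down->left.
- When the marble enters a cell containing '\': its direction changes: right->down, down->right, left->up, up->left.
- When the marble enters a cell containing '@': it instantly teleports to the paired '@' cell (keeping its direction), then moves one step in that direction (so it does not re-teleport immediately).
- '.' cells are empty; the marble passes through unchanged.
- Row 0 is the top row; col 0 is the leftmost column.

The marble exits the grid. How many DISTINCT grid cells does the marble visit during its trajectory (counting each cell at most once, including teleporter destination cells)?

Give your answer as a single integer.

Step 1: enter (6,0), '.' pass, move right to (6,1)
Step 2: enter (6,1), '.' pass, move right to (6,2)
Step 3: enter (6,2), '.' pass, move right to (6,3)
Step 4: enter (6,3), '.' pass, move right to (6,4)
Step 5: enter (6,4), '.' pass, move right to (6,5)
Step 6: enter (6,5), '.' pass, move right to (6,6)
Step 7: enter (6,6), '.' pass, move right to (6,7)
Step 8: enter (6,7), '.' pass, move right to (6,8)
Step 9: enter (6,8), '.' pass, move right to (6,9)
Step 10: enter (6,9), '.' pass, move right to (6,10)
Step 11: at (6,10) — EXIT via right edge, pos 6
Distinct cells visited: 10 (path length 10)

Answer: 10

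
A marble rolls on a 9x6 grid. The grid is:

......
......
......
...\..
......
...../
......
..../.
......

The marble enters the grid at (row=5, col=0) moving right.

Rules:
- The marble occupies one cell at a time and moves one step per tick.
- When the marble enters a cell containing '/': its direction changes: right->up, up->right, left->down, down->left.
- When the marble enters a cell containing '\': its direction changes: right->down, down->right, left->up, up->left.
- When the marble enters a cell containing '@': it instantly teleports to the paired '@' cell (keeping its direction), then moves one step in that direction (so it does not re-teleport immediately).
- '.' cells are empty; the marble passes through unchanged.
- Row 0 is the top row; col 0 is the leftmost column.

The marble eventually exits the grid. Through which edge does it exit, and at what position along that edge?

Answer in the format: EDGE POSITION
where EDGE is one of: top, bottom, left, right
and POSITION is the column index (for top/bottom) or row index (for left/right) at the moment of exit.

Answer: top 5

Derivation:
Step 1: enter (5,0), '.' pass, move right to (5,1)
Step 2: enter (5,1), '.' pass, move right to (5,2)
Step 3: enter (5,2), '.' pass, move right to (5,3)
Step 4: enter (5,3), '.' pass, move right to (5,4)
Step 5: enter (5,4), '.' pass, move right to (5,5)
Step 6: enter (5,5), '/' deflects right->up, move up to (4,5)
Step 7: enter (4,5), '.' pass, move up to (3,5)
Step 8: enter (3,5), '.' pass, move up to (2,5)
Step 9: enter (2,5), '.' pass, move up to (1,5)
Step 10: enter (1,5), '.' pass, move up to (0,5)
Step 11: enter (0,5), '.' pass, move up to (-1,5)
Step 12: at (-1,5) — EXIT via top edge, pos 5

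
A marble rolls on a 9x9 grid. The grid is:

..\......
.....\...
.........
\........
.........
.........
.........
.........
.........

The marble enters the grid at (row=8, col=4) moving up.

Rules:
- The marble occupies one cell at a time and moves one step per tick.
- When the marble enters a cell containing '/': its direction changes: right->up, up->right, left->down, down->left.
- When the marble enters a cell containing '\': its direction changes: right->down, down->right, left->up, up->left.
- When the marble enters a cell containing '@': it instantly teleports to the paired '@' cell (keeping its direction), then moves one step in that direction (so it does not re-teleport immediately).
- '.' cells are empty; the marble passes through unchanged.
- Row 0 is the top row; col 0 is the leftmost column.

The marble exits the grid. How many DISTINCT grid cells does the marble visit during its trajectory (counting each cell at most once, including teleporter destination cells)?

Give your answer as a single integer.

Step 1: enter (8,4), '.' pass, move up to (7,4)
Step 2: enter (7,4), '.' pass, move up to (6,4)
Step 3: enter (6,4), '.' pass, move up to (5,4)
Step 4: enter (5,4), '.' pass, move up to (4,4)
Step 5: enter (4,4), '.' pass, move up to (3,4)
Step 6: enter (3,4), '.' pass, move up to (2,4)
Step 7: enter (2,4), '.' pass, move up to (1,4)
Step 8: enter (1,4), '.' pass, move up to (0,4)
Step 9: enter (0,4), '.' pass, move up to (-1,4)
Step 10: at (-1,4) — EXIT via top edge, pos 4
Distinct cells visited: 9 (path length 9)

Answer: 9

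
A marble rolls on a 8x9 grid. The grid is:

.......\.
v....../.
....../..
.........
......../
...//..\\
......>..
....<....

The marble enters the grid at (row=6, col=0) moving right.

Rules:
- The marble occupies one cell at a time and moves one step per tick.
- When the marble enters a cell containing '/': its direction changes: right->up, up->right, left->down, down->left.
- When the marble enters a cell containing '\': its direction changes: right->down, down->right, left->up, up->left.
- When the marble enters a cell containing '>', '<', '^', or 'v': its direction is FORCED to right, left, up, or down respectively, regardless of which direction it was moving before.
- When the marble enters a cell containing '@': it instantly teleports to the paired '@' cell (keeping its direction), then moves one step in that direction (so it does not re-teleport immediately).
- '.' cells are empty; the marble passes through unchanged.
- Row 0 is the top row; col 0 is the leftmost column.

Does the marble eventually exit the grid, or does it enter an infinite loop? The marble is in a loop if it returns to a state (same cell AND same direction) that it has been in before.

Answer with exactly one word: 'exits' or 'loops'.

Step 1: enter (6,0), '.' pass, move right to (6,1)
Step 2: enter (6,1), '.' pass, move right to (6,2)
Step 3: enter (6,2), '.' pass, move right to (6,3)
Step 4: enter (6,3), '.' pass, move right to (6,4)
Step 5: enter (6,4), '.' pass, move right to (6,5)
Step 6: enter (6,5), '.' pass, move right to (6,6)
Step 7: enter (6,6), '>' forces right->right, move right to (6,7)
Step 8: enter (6,7), '.' pass, move right to (6,8)
Step 9: enter (6,8), '.' pass, move right to (6,9)
Step 10: at (6,9) — EXIT via right edge, pos 6

Answer: exits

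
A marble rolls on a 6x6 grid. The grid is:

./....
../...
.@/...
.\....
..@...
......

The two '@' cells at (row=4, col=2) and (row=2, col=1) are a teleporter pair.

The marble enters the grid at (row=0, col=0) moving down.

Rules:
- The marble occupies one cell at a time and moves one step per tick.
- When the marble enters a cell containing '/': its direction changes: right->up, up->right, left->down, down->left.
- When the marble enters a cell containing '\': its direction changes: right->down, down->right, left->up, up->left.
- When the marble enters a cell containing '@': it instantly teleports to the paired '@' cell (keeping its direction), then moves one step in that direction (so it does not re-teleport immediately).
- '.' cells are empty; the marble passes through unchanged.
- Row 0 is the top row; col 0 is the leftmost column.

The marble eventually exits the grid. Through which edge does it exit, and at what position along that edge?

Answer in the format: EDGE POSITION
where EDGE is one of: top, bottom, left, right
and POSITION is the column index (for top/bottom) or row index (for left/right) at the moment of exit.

Answer: bottom 0

Derivation:
Step 1: enter (0,0), '.' pass, move down to (1,0)
Step 2: enter (1,0), '.' pass, move down to (2,0)
Step 3: enter (2,0), '.' pass, move down to (3,0)
Step 4: enter (3,0), '.' pass, move down to (4,0)
Step 5: enter (4,0), '.' pass, move down to (5,0)
Step 6: enter (5,0), '.' pass, move down to (6,0)
Step 7: at (6,0) — EXIT via bottom edge, pos 0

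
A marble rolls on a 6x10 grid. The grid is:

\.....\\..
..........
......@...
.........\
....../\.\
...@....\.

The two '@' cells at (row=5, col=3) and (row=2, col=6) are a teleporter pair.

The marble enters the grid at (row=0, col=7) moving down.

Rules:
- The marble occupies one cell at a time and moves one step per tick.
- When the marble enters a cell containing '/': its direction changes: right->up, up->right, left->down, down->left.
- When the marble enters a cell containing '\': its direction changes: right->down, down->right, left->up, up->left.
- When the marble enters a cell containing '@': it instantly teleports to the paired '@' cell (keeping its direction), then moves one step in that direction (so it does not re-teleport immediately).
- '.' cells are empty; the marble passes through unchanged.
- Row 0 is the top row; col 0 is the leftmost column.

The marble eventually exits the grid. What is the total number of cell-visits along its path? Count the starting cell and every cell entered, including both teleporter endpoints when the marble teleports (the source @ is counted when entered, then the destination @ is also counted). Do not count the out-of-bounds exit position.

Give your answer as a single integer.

Step 1: enter (0,7), '\' deflects down->right, move right to (0,8)
Step 2: enter (0,8), '.' pass, move right to (0,9)
Step 3: enter (0,9), '.' pass, move right to (0,10)
Step 4: at (0,10) — EXIT via right edge, pos 0
Path length (cell visits): 3

Answer: 3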